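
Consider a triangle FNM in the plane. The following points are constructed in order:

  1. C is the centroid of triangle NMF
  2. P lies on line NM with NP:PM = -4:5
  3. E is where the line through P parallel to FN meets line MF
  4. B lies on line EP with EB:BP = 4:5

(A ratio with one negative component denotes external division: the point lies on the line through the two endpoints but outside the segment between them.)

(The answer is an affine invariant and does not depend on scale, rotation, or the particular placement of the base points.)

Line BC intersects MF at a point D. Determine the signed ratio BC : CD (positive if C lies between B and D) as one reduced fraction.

BC:CD = 17/3

Work in coordinates with F = (0, 0), N = (1, 0), M = (0, 1).
1. C is the centroid of triangle NMF ⇒ C = (1/3, 1/3)
2. P lies on line NM with NP:PM = -4:5 ⇒ P = (5, -4)
3. E is where the line through P parallel to FN meets line MF ⇒ E = (0, -4)
4. B lies on line EP with EB:BP = 4:5 ⇒ B = (20/9, -4)
line BC meets MF at D = (0, 56/51)
C = B + t·(D−B) with t = 17/20, so BC:CD = 17/20:3/20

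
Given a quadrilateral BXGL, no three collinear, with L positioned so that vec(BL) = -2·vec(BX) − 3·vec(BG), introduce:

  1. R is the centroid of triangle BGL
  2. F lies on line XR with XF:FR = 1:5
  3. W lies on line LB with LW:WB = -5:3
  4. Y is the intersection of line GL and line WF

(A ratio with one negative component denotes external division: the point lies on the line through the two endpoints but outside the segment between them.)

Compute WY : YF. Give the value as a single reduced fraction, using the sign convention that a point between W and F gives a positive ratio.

Choose coordinates B = (0, 0), X = (1, 0), G = (0, 1), L = (-2, -3).
1. R is the centroid of triangle BGL ⇒ R = (-2/3, -2/3)
2. F lies on line XR with XF:FR = 1:5 ⇒ F = (13/18, -1/9)
3. W lies on line LB with LW:WB = -5:3 ⇒ W = (3, 9/2)
4. Y is the intersection of line GL and line WF ⇒ Y = (211/2, 212)
Y = W + t·(F−W) with t = -45, so WY:YF = t:(1−t) = -45:46

WY:YF = -45/46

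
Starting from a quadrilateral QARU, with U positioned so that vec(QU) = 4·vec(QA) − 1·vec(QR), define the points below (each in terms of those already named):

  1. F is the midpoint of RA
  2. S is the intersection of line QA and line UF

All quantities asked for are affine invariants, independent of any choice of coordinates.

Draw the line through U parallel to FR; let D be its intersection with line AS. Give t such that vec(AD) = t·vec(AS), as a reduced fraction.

Assign Q = (0, 0), A = (1, 0), R = (0, 1), U = (4, -1) — the answer is frame-independent, so this choice is without loss of generality.
1. F is the midpoint of RA ⇒ F = (1/2, 1/2)
2. S is the intersection of line QA and line UF ⇒ S = (5/3, 0)
through U parallel to FR: direction (-1/2, 1/2); meets AS at D = (3, 0)
D = A + t·(S−A) with t = 3

t = 3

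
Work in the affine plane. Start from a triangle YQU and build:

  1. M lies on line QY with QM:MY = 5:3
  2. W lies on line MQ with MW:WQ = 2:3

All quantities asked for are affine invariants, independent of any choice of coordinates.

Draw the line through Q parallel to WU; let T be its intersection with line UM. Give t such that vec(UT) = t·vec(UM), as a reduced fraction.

t = -3/2

Work in coordinates with Y = (0, 0), Q = (1, 0), U = (0, 1).
1. M lies on line QY with QM:MY = 5:3 ⇒ M = (3/8, 0)
2. W lies on line MQ with MW:WQ = 2:3 ⇒ W = (5/8, 0)
through Q parallel to WU: direction (-5/8, 1); meets UM at T = (-9/16, 5/2)
T = U + t·(M−U) with t = -3/2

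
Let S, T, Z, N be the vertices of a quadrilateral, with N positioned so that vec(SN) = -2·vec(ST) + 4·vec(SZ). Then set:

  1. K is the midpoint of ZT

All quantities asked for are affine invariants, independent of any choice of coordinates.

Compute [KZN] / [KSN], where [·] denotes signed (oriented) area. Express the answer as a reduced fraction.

Choose coordinates S = (0, 0), T = (1, 0), Z = (0, 1), N = (-2, 4).
1. K is the midpoint of ZT ⇒ K = (1/2, 1/2)
2·[KZN] = -1/2, 2·[KSN] = -3
[KZN]:[KSN] = -1/2:-3 = 1/6

[KZN]:[KSN] = 1/6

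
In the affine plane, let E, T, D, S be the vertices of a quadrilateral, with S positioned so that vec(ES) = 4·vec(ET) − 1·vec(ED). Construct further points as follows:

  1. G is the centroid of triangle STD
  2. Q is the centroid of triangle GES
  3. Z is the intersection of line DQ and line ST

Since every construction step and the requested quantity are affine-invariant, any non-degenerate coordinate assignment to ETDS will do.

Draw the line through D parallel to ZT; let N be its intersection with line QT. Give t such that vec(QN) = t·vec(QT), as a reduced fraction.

t = 19

Work in coordinates with E = (0, 0), T = (1, 0), D = (0, 1), S = (4, -1).
1. G is the centroid of triangle STD ⇒ G = (5/3, 0)
2. Q is the centroid of triangle GES ⇒ Q = (17/9, -1/3)
3. Z is the intersection of line DQ and line ST ⇒ Z = (34/19, -5/19)
through D parallel to ZT: direction (-15/19, 5/19); meets QT at N = (-15, 6)
N = Q + t·(T−Q) with t = 19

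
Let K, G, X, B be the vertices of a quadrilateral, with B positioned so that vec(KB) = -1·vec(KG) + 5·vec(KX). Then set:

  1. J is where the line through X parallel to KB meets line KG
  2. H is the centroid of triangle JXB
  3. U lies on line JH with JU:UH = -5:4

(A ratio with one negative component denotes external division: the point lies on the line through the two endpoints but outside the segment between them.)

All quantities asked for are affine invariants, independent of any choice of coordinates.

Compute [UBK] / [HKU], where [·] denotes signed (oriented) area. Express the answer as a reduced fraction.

Set K = (0, 0), G = (1, 0), X = (0, 1), B = (-1, 5); any affine frame gives the same invariant.
1. J is where the line through X parallel to KB meets line KG ⇒ J = (1/5, 0)
2. H is the centroid of triangle JXB ⇒ H = (-4/15, 2)
3. U lies on line JH with JU:UH = -5:4 ⇒ U = (-32/15, 10)
2·[UBK] = -2/3, 2·[HKU] = -8/5
[UBK]:[HKU] = -2/3:-8/5 = 5/12

[UBK]:[HKU] = 5/12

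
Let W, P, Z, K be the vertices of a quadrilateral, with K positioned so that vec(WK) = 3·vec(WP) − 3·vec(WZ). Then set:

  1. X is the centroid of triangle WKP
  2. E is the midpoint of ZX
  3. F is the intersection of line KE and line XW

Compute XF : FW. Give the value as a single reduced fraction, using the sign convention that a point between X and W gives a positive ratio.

XF:FW = -1/6

Work in coordinates with W = (0, 0), P = (1, 0), Z = (0, 1), K = (3, -3).
1. X is the centroid of triangle WKP ⇒ X = (4/3, -1)
2. E is the midpoint of ZX ⇒ E = (2/3, 0)
3. F is the intersection of line KE and line XW ⇒ F = (8/5, -6/5)
F = X + t·(W−X) with t = -1/5, so XF:FW = t:(1−t) = -1/5:6/5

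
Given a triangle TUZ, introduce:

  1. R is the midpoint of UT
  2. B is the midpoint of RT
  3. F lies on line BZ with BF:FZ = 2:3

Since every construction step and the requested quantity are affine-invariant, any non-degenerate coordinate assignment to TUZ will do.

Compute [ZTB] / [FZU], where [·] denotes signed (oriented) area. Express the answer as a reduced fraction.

[ZTB]:[FZU] = -5/9

Assign T = (0, 0), U = (1, 0), Z = (0, 1) — the answer is frame-independent, so this choice is without loss of generality.
1. R is the midpoint of UT ⇒ R = (1/2, 0)
2. B is the midpoint of RT ⇒ B = (1/4, 0)
3. F lies on line BZ with BF:FZ = 2:3 ⇒ F = (3/20, 2/5)
2·[ZTB] = 1/4, 2·[FZU] = -9/20
[ZTB]:[FZU] = 1/4:-9/20 = -5/9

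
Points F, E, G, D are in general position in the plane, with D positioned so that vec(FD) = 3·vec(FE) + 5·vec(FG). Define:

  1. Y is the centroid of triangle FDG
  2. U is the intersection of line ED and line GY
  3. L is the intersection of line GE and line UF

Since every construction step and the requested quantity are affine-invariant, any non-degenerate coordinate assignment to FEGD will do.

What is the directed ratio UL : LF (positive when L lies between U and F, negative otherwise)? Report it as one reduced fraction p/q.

Assign F = (0, 0), E = (1, 0), G = (0, 1), D = (3, 5) — the answer is frame-independent, so this choice is without loss of generality.
1. Y is the centroid of triangle FDG ⇒ Y = (1, 2)
2. U is the intersection of line ED and line GY ⇒ U = (7/3, 10/3)
3. L is the intersection of line GE and line UF ⇒ L = (7/17, 10/17)
L = U + t·(F−U) with t = 14/17, so UL:LF = t:(1−t) = 14/17:3/17

UL:LF = 14/3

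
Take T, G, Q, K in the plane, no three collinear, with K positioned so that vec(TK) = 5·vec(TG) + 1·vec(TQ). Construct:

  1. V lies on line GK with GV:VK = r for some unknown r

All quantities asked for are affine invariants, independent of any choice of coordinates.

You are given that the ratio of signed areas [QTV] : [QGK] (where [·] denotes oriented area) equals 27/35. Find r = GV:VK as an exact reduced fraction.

Work in coordinates with T = (0, 0), G = (1, 0), Q = (0, 1), K = (5, 1).
1. With GV:VK = r, write λ = r/(r+1) so V = G + λ·(K−G); V is affine-linear in λ
Every point depending on V is an affine combination of V and λ-independent points, so each such coordinate is linear in λ; the λ² term in each signed area is a multiple of (K−G)×(K−G) = 0, so 2·[QTV] and 2·[QGK] are each linear in λ. Evaluating at λ=0 and λ=1:
  2·[QTV] = 4·λ + 1,   2·[QGK] = 5
So [QTV]:[QGK] = (4·λ + 1) / (5). Setting this equal to 27/35:
  4·λ + 1 = 27/35·(5)  ⇒  λ = 5/7
Then r = λ/(1−λ) = (5/7)/(2/7) = 5/2. Check: with r = 5/2, V = (27/7, 5/7) and [QTV]:[QGK] = 27/35 as required.

r = 5/2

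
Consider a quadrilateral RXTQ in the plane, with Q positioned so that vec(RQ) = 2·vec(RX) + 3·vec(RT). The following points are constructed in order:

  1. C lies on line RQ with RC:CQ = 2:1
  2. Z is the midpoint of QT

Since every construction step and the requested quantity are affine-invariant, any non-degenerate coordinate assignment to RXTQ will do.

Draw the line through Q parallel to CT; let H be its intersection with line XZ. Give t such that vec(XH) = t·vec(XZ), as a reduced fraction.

Work in coordinates with R = (0, 0), X = (1, 0), T = (0, 1), Q = (2, 3).
1. C lies on line RQ with RC:CQ = 2:1 ⇒ C = (4/3, 2)
2. Z is the midpoint of QT ⇒ Z = (1, 2)
through Q parallel to CT: direction (-4/3, -1); meets XZ at H = (1, 9/4)
H = X + t·(Z−X) with t = 9/8

t = 9/8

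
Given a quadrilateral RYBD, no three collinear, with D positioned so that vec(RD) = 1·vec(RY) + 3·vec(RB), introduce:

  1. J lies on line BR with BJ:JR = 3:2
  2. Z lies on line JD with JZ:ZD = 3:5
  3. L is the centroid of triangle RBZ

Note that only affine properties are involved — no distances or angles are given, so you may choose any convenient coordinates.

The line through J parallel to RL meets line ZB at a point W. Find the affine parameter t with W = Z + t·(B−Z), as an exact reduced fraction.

Assign R = (0, 0), Y = (1, 0), B = (0, 1), D = (1, 3) — the answer is frame-independent, so this choice is without loss of generality.
1. J lies on line BR with BJ:JR = 3:2 ⇒ J = (0, 2/5)
2. Z lies on line JD with JZ:ZD = 3:5 ⇒ Z = (3/8, 11/8)
3. L is the centroid of triangle RBZ ⇒ L = (1/8, 19/24)
through J parallel to RL: direction (1/8, 19/24); meets ZB at W = (9/80, 89/80)
W = Z + t·(B−Z) with t = 7/10

t = 7/10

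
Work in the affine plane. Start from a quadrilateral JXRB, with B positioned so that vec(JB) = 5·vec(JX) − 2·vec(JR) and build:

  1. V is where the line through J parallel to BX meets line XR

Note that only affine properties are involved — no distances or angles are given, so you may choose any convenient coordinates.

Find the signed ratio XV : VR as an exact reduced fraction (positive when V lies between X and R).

Choose coordinates J = (0, 0), X = (1, 0), R = (0, 1), B = (5, -2).
1. V is where the line through J parallel to BX meets line XR ⇒ V = (2, -1)
V = X + t·(R−X) with t = -1, so XV:VR = t:(1−t) = -1:2

XV:VR = -1/2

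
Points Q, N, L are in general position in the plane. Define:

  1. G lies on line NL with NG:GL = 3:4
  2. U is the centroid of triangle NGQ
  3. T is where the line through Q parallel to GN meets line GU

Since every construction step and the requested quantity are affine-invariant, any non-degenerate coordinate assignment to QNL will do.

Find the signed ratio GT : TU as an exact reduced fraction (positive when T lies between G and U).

Assign Q = (0, 0), N = (1, 0), L = (0, 1) — the answer is frame-independent, so this choice is without loss of generality.
1. G lies on line NL with NG:GL = 3:4 ⇒ G = (4/7, 3/7)
2. U is the centroid of triangle NGQ ⇒ U = (11/21, 1/7)
3. T is where the line through Q parallel to GN meets line GU ⇒ T = (3/7, -3/7)
T = G + t·(U−G) with t = 3, so GT:TU = t:(1−t) = 3:-2

GT:TU = -3/2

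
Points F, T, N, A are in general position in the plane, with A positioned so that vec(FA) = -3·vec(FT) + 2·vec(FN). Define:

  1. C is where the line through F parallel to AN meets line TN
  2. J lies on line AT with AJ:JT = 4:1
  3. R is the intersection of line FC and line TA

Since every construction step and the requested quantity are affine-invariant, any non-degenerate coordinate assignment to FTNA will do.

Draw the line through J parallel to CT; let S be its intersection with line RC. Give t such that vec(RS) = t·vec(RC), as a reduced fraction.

t = 7/5

Choose coordinates F = (0, 0), T = (1, 0), N = (0, 1), A = (-3, 2).
1. C is where the line through F parallel to AN meets line TN ⇒ C = (3/2, -1/2)
2. J lies on line AT with AJ:JT = 4:1 ⇒ J = (1/5, 2/5)
3. R is the intersection of line FC and line TA ⇒ R = (3, -1)
through J parallel to CT: direction (-1/2, 1/2); meets RC at S = (9/10, -3/10)
S = R + t·(C−R) with t = 7/5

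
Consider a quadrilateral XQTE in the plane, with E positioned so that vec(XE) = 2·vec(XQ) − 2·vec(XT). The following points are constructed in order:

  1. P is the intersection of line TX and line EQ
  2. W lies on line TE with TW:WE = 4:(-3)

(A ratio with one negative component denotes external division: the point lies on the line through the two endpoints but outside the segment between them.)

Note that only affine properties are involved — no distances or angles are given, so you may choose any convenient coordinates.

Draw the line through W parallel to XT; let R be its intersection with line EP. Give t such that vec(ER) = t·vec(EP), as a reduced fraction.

t = -3

Set X = (0, 0), Q = (1, 0), T = (0, 1), E = (2, -2); any affine frame gives the same invariant.
1. P is the intersection of line TX and line EQ ⇒ P = (0, 2)
2. W lies on line TE with TW:WE = 4:(-3) ⇒ W = (8, -11)
through W parallel to XT: direction (0, 1); meets EP at R = (8, -14)
R = E + t·(P−E) with t = -3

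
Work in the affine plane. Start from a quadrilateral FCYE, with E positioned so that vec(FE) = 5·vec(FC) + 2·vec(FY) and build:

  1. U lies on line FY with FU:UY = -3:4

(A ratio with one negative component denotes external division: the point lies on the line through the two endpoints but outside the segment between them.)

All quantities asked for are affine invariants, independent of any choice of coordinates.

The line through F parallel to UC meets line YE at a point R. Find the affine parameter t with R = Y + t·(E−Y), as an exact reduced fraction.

t = 1/14

Choose coordinates F = (0, 0), C = (1, 0), Y = (0, 1), E = (5, 2).
1. U lies on line FY with FU:UY = -3:4 ⇒ U = (0, -3)
through F parallel to UC: direction (1, 3); meets YE at R = (5/14, 15/14)
R = Y + t·(E−Y) with t = 1/14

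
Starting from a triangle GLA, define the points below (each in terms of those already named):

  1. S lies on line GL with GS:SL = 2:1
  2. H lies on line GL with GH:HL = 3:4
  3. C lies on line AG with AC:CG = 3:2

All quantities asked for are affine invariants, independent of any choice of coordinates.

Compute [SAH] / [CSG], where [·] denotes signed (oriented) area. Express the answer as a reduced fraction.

Work in coordinates with G = (0, 0), L = (1, 0), A = (0, 1).
1. S lies on line GL with GS:SL = 2:1 ⇒ S = (2/3, 0)
2. H lies on line GL with GH:HL = 3:4 ⇒ H = (3/7, 0)
3. C lies on line AG with AC:CG = 3:2 ⇒ C = (0, 2/5)
2·[SAH] = 5/21, 2·[CSG] = -4/15
[SAH]:[CSG] = 5/21:-4/15 = -25/28

[SAH]:[CSG] = -25/28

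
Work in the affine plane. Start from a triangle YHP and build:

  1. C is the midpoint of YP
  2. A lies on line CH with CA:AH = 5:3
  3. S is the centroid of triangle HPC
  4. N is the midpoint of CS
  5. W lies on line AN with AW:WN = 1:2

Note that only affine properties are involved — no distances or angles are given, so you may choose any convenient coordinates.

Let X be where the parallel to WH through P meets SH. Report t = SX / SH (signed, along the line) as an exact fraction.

Assign Y = (0, 0), H = (1, 0), P = (0, 1) — the answer is frame-independent, so this choice is without loss of generality.
1. C is the midpoint of YP ⇒ C = (0, 1/2)
2. A lies on line CH with CA:AH = 5:3 ⇒ A = (5/8, 3/16)
3. S is the centroid of triangle HPC ⇒ S = (1/3, 1/2)
4. N is the midpoint of CS ⇒ N = (1/6, 1/2)
5. W lies on line AN with AW:WN = 1:2 ⇒ W = (17/36, 7/24)
through P parallel to WH: direction (19/36, -7/24); meets SH at X = (-19/15, 17/10)
X = S + t·(H−S) with t = -12/5

t = -12/5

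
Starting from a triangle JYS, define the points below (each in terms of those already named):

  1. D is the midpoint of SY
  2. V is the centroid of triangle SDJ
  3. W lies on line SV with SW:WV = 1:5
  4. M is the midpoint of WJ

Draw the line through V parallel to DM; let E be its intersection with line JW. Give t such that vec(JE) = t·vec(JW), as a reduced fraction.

Choose coordinates J = (0, 0), Y = (1, 0), S = (0, 1).
1. D is the midpoint of SY ⇒ D = (1/2, 1/2)
2. V is the centroid of triangle SDJ ⇒ V = (1/6, 1/2)
3. W lies on line SV with SW:WV = 1:5 ⇒ W = (1/36, 11/12)
4. M is the midpoint of WJ ⇒ M = (1/72, 11/24)
through V parallel to DM: direction (-35/72, -1/24); meets JW at E = (17/1152, 187/384)
E = J + t·(W−J) with t = 17/32

t = 17/32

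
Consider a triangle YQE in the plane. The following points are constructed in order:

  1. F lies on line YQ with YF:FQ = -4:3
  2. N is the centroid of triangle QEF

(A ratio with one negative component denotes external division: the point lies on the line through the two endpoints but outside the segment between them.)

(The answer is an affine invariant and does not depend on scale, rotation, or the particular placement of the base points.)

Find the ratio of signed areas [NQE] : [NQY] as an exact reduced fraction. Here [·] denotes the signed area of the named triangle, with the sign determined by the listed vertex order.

[NQE]:[NQY] = 3

Set Y = (0, 0), Q = (1, 0), E = (0, 1); any affine frame gives the same invariant.
1. F lies on line YQ with YF:FQ = -4:3 ⇒ F = (4, 0)
2. N is the centroid of triangle QEF ⇒ N = (5/3, 1/3)
2·[NQE] = -1, 2·[NQY] = -1/3
[NQE]:[NQY] = -1:-1/3 = 3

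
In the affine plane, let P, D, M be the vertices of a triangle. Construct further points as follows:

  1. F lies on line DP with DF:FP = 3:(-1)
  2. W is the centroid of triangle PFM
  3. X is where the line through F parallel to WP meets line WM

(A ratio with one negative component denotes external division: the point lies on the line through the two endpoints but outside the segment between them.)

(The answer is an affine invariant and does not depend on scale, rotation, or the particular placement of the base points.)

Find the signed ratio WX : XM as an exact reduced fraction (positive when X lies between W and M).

Work in coordinates with P = (0, 0), D = (1, 0), M = (0, 1).
1. F lies on line DP with DF:FP = 3:(-1) ⇒ F = (-1/2, 0)
2. W is the centroid of triangle PFM ⇒ W = (-1/6, 1/3)
3. X is where the line through F parallel to WP meets line WM ⇒ X = (-1/3, -1/3)
X = W + t·(M−W) with t = -1, so WX:XM = t:(1−t) = -1:2

WX:XM = -1/2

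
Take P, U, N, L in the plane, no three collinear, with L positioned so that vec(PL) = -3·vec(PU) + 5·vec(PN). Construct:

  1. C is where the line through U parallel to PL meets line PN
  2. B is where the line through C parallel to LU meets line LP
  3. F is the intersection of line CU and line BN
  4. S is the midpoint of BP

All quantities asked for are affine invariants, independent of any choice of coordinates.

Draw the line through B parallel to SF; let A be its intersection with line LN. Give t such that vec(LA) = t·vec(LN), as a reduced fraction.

Set P = (0, 0), U = (1, 0), N = (0, 1), L = (-3, 5); any affine frame gives the same invariant.
1. C is where the line through U parallel to PL meets line PN ⇒ C = (0, 5/3)
2. B is where the line through C parallel to LU meets line LP ⇒ B = (-4, 20/3)
3. F is the intersection of line CU and line BN ⇒ F = (8/3, -25/9)
4. S is the midpoint of BP ⇒ S = (-2, 10/3)
through B parallel to SF: direction (14/3, -55/9); meets LN at A = (-18, 25)
A = L + t·(N−L) with t = -5

t = -5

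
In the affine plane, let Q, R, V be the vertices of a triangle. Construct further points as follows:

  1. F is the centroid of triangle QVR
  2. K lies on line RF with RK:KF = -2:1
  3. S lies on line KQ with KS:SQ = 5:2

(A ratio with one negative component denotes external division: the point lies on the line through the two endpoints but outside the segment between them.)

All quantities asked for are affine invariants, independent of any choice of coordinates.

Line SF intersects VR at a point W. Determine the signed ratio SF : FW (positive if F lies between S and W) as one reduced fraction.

Assign Q = (0, 0), R = (1, 0), V = (0, 1) — the answer is frame-independent, so this choice is without loss of generality.
1. F is the centroid of triangle QVR ⇒ F = (1/3, 1/3)
2. K lies on line RF with RK:KF = -2:1 ⇒ K = (-1/3, 2/3)
3. S lies on line KQ with KS:SQ = 5:2 ⇒ S = (-2/21, 4/21)
line SF meets VR at W = (7/12, 5/12)
F = S + t·(W−S) with t = 12/19, so SF:FW = 12/19:7/19

SF:FW = 12/7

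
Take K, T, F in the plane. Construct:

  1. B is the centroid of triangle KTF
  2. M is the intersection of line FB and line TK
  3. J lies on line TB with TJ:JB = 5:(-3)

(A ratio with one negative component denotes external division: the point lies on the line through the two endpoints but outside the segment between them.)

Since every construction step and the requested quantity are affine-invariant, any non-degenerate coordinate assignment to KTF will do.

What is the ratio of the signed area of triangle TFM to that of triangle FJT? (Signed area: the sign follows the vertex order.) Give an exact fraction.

[TFM]:[FJT] = 3/5

Assign K = (0, 0), T = (1, 0), F = (0, 1) — the answer is frame-independent, so this choice is without loss of generality.
1. B is the centroid of triangle KTF ⇒ B = (1/3, 1/3)
2. M is the intersection of line FB and line TK ⇒ M = (1/2, 0)
3. J lies on line TB with TJ:JB = 5:(-3) ⇒ J = (-2/3, 5/6)
2·[TFM] = 1/2, 2·[FJT] = 5/6
[TFM]:[FJT] = 1/2:5/6 = 3/5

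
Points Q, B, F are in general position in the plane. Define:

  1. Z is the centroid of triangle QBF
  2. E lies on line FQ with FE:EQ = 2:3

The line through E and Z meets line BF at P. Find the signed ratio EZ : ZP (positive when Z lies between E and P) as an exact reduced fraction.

EZ:ZP = 1/5

Choose coordinates Q = (0, 0), B = (1, 0), F = (0, 1).
1. Z is the centroid of triangle QBF ⇒ Z = (1/3, 1/3)
2. E lies on line FQ with FE:EQ = 2:3 ⇒ E = (0, 3/5)
line EZ meets BF at P = (2, -1)
Z = E + t·(P−E) with t = 1/6, so EZ:ZP = 1/6:5/6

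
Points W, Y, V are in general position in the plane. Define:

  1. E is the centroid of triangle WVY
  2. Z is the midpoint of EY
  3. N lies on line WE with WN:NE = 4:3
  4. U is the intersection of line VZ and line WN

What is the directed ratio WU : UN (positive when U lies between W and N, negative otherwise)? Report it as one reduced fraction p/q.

Set W = (0, 0), Y = (1, 0), V = (0, 1); any affine frame gives the same invariant.
1. E is the centroid of triangle WVY ⇒ E = (1/3, 1/3)
2. Z is the midpoint of EY ⇒ Z = (2/3, 1/6)
3. N lies on line WE with WN:NE = 4:3 ⇒ N = (4/21, 4/21)
4. U is the intersection of line VZ and line WN ⇒ U = (4/9, 4/9)
U = W + t·(N−W) with t = 7/3, so WU:UN = t:(1−t) = 7/3:-4/3

WU:UN = -7/4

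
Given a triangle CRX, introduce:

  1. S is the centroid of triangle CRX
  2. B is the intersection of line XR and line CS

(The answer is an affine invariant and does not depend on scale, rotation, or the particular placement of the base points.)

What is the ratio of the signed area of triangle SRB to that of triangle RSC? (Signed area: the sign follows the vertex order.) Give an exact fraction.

Assign C = (0, 0), R = (1, 0), X = (0, 1) — the answer is frame-independent, so this choice is without loss of generality.
1. S is the centroid of triangle CRX ⇒ S = (1/3, 1/3)
2. B is the intersection of line XR and line CS ⇒ B = (1/2, 1/2)
2·[SRB] = 1/6, 2·[RSC] = 1/3
[SRB]:[RSC] = 1/6:1/3 = 1/2

[SRB]:[RSC] = 1/2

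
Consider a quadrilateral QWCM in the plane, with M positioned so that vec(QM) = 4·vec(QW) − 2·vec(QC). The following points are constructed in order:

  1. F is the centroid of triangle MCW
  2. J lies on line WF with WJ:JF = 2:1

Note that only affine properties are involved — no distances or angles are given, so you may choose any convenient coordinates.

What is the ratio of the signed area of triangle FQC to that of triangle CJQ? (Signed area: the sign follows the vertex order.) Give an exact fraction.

[FQC]:[CJQ] = 15/13

Assign Q = (0, 0), W = (1, 0), C = (0, 1), M = (4, -2) — the answer is frame-independent, so this choice is without loss of generality.
1. F is the centroid of triangle MCW ⇒ F = (5/3, -1/3)
2. J lies on line WF with WJ:JF = 2:1 ⇒ J = (13/9, -2/9)
2·[FQC] = -5/3, 2·[CJQ] = -13/9
[FQC]:[CJQ] = -5/3:-13/9 = 15/13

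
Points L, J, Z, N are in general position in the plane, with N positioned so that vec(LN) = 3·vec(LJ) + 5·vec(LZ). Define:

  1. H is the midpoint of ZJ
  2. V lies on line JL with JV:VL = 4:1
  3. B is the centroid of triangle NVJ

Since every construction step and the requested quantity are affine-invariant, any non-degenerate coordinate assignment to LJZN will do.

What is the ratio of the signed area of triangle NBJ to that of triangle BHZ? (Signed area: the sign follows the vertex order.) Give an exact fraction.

[NBJ]:[BHZ] = -40/31

Assign L = (0, 0), J = (1, 0), Z = (0, 1), N = (3, 5) — the answer is frame-independent, so this choice is without loss of generality.
1. H is the midpoint of ZJ ⇒ H = (1/2, 1/2)
2. V lies on line JL with JV:VL = 4:1 ⇒ V = (1/5, 0)
3. B is the centroid of triangle NVJ ⇒ B = (7/5, 5/3)
2·[NBJ] = 4/3, 2·[BHZ] = -31/30
[NBJ]:[BHZ] = 4/3:-31/30 = -40/31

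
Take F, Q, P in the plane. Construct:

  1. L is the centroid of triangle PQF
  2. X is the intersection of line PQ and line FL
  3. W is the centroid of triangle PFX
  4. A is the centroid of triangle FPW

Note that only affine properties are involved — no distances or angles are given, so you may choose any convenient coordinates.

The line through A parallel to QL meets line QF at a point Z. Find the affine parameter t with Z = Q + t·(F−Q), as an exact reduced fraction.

t = -1/18

Set F = (0, 0), Q = (1, 0), P = (0, 1); any affine frame gives the same invariant.
1. L is the centroid of triangle PQF ⇒ L = (1/3, 1/3)
2. X is the intersection of line PQ and line FL ⇒ X = (1/2, 1/2)
3. W is the centroid of triangle PFX ⇒ W = (1/6, 1/2)
4. A is the centroid of triangle FPW ⇒ A = (1/18, 1/2)
through A parallel to QL: direction (-2/3, 1/3); meets QF at Z = (19/18, 0)
Z = Q + t·(F−Q) with t = -1/18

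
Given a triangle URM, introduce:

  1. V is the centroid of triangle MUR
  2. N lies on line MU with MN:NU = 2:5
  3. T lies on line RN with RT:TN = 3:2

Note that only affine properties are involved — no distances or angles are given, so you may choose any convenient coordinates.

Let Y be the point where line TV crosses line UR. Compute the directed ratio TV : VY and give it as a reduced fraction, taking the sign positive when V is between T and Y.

Choose coordinates U = (0, 0), R = (1, 0), M = (0, 1).
1. V is the centroid of triangle MUR ⇒ V = (1/3, 1/3)
2. N lies on line MU with MN:NU = 2:5 ⇒ N = (0, 5/7)
3. T lies on line RN with RT:TN = 3:2 ⇒ T = (2/5, 3/7)
line TV meets UR at Y = (1/10, 0)
V = T + t·(Y−T) with t = 2/9, so TV:VY = 2/9:7/9

TV:VY = 2/7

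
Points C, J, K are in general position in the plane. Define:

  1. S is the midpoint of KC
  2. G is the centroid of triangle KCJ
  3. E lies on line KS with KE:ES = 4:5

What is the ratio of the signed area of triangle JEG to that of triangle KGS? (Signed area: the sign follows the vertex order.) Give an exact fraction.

[JEG]:[KGS] = -10/9

Work in coordinates with C = (0, 0), J = (1, 0), K = (0, 1).
1. S is the midpoint of KC ⇒ S = (0, 1/2)
2. G is the centroid of triangle KCJ ⇒ G = (1/3, 1/3)
3. E lies on line KS with KE:ES = 4:5 ⇒ E = (0, 7/9)
2·[JEG] = 5/27, 2·[KGS] = -1/6
[JEG]:[KGS] = 5/27:-1/6 = -10/9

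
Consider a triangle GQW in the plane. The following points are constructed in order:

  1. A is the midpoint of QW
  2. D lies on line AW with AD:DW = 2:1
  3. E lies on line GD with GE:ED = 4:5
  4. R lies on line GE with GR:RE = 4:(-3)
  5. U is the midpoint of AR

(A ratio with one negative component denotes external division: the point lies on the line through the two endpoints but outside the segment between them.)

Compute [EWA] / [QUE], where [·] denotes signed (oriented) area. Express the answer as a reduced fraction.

[EWA]:[QUE] = -2/5

Work in coordinates with G = (0, 0), Q = (1, 0), W = (0, 1).
1. A is the midpoint of QW ⇒ A = (1/2, 1/2)
2. D lies on line AW with AD:DW = 2:1 ⇒ D = (1/6, 5/6)
3. E lies on line GD with GE:ED = 4:5 ⇒ E = (2/27, 10/27)
4. R lies on line GE with GR:RE = 4:(-3) ⇒ R = (8/27, 40/27)
5. U is the midpoint of AR ⇒ U = (43/108, 107/108)
2·[EWA] = -5/18, 2·[QUE] = 25/36
[EWA]:[QUE] = -5/18:25/36 = -2/5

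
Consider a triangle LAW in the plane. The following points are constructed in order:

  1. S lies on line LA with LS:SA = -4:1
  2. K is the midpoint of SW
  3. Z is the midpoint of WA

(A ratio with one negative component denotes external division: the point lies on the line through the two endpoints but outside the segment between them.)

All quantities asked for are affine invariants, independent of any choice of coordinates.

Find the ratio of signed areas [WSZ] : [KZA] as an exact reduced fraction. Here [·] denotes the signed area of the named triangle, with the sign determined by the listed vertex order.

Work in coordinates with L = (0, 0), A = (1, 0), W = (0, 1).
1. S lies on line LA with LS:SA = -4:1 ⇒ S = (4/3, 0)
2. K is the midpoint of SW ⇒ K = (2/3, 1/2)
3. Z is the midpoint of WA ⇒ Z = (1/2, 1/2)
2·[WSZ] = -1/6, 2·[KZA] = 1/12
[WSZ]:[KZA] = -1/6:1/12 = -2

[WSZ]:[KZA] = -2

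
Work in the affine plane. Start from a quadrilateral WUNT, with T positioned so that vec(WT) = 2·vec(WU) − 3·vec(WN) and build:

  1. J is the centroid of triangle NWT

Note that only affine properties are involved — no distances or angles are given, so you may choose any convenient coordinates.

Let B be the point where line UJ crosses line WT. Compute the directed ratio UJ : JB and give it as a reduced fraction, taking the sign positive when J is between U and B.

UJ:JB = 7/2

Assign W = (0, 0), U = (1, 0), N = (0, 1), T = (2, -3) — the answer is frame-independent, so this choice is without loss of generality.
1. J is the centroid of triangle NWT ⇒ J = (2/3, -2/3)
line UJ meets WT at B = (4/7, -6/7)
J = U + t·(B−U) with t = 7/9, so UJ:JB = 7/9:2/9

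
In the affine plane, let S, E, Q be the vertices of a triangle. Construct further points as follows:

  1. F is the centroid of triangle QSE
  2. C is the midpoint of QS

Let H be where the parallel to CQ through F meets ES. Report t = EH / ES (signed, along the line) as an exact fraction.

t = 2/3

Assign S = (0, 0), E = (1, 0), Q = (0, 1) — the answer is frame-independent, so this choice is without loss of generality.
1. F is the centroid of triangle QSE ⇒ F = (1/3, 1/3)
2. C is the midpoint of QS ⇒ C = (0, 1/2)
through F parallel to CQ: direction (0, 1/2); meets ES at H = (1/3, 0)
H = E + t·(S−E) with t = 2/3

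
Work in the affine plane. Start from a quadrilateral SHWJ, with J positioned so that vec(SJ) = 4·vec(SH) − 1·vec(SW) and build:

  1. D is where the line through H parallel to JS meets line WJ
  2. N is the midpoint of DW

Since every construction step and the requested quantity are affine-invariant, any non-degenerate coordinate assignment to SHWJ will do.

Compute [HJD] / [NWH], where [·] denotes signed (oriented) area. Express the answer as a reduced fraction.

Set S = (0, 0), H = (1, 0), W = (0, 1), J = (4, -1); any affine frame gives the same invariant.
1. D is where the line through H parallel to JS meets line WJ ⇒ D = (3, -1/2)
2. N is the midpoint of DW ⇒ N = (3/2, 1/4)
2·[HJD] = 1/2, 2·[NWH] = 3/4
[HJD]:[NWH] = 1/2:3/4 = 2/3

[HJD]:[NWH] = 2/3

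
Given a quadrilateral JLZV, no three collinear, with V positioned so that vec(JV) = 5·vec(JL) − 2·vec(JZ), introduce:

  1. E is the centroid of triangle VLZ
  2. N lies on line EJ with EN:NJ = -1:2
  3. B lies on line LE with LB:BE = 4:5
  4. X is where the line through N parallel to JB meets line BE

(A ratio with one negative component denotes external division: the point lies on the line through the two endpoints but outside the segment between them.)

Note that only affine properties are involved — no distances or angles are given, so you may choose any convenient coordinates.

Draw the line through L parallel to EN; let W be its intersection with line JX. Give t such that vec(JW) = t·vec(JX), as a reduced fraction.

Assign J = (0, 0), L = (1, 0), Z = (0, 1), V = (5, -2) — the answer is frame-independent, so this choice is without loss of generality.
1. E is the centroid of triangle VLZ ⇒ E = (2, -1/3)
2. N lies on line EJ with EN:NJ = -1:2 ⇒ N = (4, -2/3)
3. B lies on line LE with LB:BE = 4:5 ⇒ B = (13/9, -4/27)
4. X is where the line through N parallel to JB meets line BE ⇒ X = (23/9, -14/27)
through L parallel to EN: direction (2, -1/3); meets JX at W = (-23/5, 14/15)
W = J + t·(X−J) with t = -9/5

t = -9/5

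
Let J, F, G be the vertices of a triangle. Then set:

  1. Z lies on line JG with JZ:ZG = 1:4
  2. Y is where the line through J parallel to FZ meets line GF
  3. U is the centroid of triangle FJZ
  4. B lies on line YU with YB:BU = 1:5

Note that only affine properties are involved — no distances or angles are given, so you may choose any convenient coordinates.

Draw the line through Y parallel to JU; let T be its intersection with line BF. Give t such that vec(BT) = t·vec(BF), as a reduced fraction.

t = -5/13

Set J = (0, 0), F = (1, 0), G = (0, 1); any affine frame gives the same invariant.
1. Z lies on line JG with JZ:ZG = 1:4 ⇒ Z = (0, 1/5)
2. Y is where the line through J parallel to FZ meets line GF ⇒ Y = (5/4, -1/4)
3. U is the centroid of triangle FJZ ⇒ U = (1/3, 1/15)
4. B lies on line YU with YB:BU = 1:5 ⇒ B = (79/72, -71/360)
through Y parallel to JU: direction (1/3, 1/15); meets BF at T = (59/52, -71/260)
T = B + t·(F−B) with t = -5/13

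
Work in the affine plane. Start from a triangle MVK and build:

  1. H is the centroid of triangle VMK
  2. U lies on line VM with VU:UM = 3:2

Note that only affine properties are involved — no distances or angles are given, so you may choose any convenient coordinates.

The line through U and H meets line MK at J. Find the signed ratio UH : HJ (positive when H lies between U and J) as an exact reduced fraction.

Work in coordinates with M = (0, 0), V = (1, 0), K = (0, 1).
1. H is the centroid of triangle VMK ⇒ H = (1/3, 1/3)
2. U lies on line VM with VU:UM = 3:2 ⇒ U = (2/5, 0)
line UH meets MK at J = (0, 2)
H = U + t·(J−U) with t = 1/6, so UH:HJ = 1/6:5/6

UH:HJ = 1/5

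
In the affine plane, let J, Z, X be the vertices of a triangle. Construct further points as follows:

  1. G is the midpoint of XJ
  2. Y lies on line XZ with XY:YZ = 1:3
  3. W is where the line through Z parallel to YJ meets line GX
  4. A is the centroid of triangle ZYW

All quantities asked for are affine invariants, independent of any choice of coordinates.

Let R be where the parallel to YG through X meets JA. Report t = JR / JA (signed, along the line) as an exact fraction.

Assign J = (0, 0), Z = (1, 0), X = (0, 1) — the answer is frame-independent, so this choice is without loss of generality.
1. G is the midpoint of XJ ⇒ G = (0, 1/2)
2. Y lies on line XZ with XY:YZ = 1:3 ⇒ Y = (1/4, 3/4)
3. W is where the line through Z parallel to YJ meets line GX ⇒ W = (0, -3)
4. A is the centroid of triangle ZYW ⇒ A = (5/12, -3/4)
through X parallel to YG: direction (-1/4, -1/4); meets JA at R = (-5/14, 9/14)
R = J + t·(A−J) with t = -6/7

t = -6/7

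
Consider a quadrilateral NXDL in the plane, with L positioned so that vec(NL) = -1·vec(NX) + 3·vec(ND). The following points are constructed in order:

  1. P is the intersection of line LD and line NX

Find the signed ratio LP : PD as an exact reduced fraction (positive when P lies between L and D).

Work in coordinates with N = (0, 0), X = (1, 0), D = (0, 1), L = (-1, 3).
1. P is the intersection of line LD and line NX ⇒ P = (1/2, 0)
P = L + t·(D−L) with t = 3/2, so LP:PD = t:(1−t) = 3/2:-1/2

LP:PD = -3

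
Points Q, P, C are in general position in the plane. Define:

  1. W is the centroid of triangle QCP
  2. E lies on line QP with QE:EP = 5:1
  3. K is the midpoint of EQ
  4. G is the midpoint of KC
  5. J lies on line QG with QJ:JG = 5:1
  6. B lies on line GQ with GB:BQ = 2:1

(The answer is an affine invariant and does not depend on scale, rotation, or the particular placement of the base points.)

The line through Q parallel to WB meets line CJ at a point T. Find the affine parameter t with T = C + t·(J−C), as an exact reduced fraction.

Choose coordinates Q = (0, 0), P = (1, 0), C = (0, 1).
1. W is the centroid of triangle QCP ⇒ W = (1/3, 1/3)
2. E lies on line QP with QE:EP = 5:1 ⇒ E = (5/6, 0)
3. K is the midpoint of EQ ⇒ K = (5/12, 0)
4. G is the midpoint of KC ⇒ G = (5/24, 1/2)
5. J lies on line QG with QJ:JG = 5:1 ⇒ J = (25/144, 5/12)
6. B lies on line GQ with GB:BQ = 2:1 ⇒ B = (5/72, 1/6)
through Q parallel to WB: direction (-19/72, -1/6); meets CJ at T = (475/1896, 25/158)
T = C + t·(J−C) with t = 114/79

t = 114/79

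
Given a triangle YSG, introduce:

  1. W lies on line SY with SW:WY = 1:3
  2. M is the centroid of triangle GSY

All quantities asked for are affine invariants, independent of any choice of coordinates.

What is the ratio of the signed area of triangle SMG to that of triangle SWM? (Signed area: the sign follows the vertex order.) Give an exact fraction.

Assign Y = (0, 0), S = (1, 0), G = (0, 1) — the answer is frame-independent, so this choice is without loss of generality.
1. W lies on line SY with SW:WY = 1:3 ⇒ W = (3/4, 0)
2. M is the centroid of triangle GSY ⇒ M = (1/3, 1/3)
2·[SMG] = -1/3, 2·[SWM] = -1/12
[SMG]:[SWM] = -1/3:-1/12 = 4

[SMG]:[SWM] = 4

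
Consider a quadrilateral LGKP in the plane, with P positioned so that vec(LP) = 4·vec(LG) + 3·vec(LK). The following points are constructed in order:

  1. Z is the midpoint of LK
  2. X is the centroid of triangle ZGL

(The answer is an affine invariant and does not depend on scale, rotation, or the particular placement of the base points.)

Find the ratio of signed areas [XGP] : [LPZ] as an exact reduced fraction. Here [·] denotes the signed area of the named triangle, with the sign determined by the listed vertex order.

Set L = (0, 0), G = (1, 0), K = (0, 1), P = (4, 3); any affine frame gives the same invariant.
1. Z is the midpoint of LK ⇒ Z = (0, 1/2)
2. X is the centroid of triangle ZGL ⇒ X = (1/3, 1/6)
2·[XGP] = 5/2, 2·[LPZ] = 2
[XGP]:[LPZ] = 5/2:2 = 5/4

[XGP]:[LPZ] = 5/4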